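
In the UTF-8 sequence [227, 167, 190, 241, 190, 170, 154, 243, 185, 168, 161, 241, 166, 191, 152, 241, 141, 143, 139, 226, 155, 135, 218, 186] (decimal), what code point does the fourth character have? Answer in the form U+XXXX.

Offset 0: leading byte 0xE3 = 11100011 → 3-byte char #1 = E3 A7 BE.
Offset 3: leading byte 0xF1 = 11110001 → 4-byte char #2 = F1 BE AA 9A.
Offset 7: leading byte 0xF3 = 11110011 → 4-byte char #3 = F3 B9 A8 A1.
Offset 11: leading byte 0xF1 = 11110001 → 4-byte char #4 = F1 A6 BF 98.
Leading byte 0xF1 = 11110001 matches 11110xxx → 4-byte sequence.
Byte 1: 0xF1 = 11110001, payload 001 (3 bits).
Byte 2: 0xA6 = 10100110 (10xxxxxx ✓), payload 100110.
Byte 3: 0xBF = 10111111 (10xxxxxx ✓), payload 111111.
Byte 4: 0x98 = 10011000 (10xxxxxx ✓), payload 011000.
Concatenate: 001100110111111011000 = 0x66FD8 (21 bits → U+66FD8).

U+66FD8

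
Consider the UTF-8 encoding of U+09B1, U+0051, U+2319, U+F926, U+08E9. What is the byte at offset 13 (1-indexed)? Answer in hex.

0xA9

1-indexed offset 13 is 0-indexed offset 12.
U+09B1 → 3-byte form E0 A6 B1 at offsets 0–2.
U+0051 → 1-byte form 51 at offsets 3–3.
U+2319 → 3-byte form E2 8C 99 at offsets 4–6.
U+F926 → 3-byte form EF A4 A6 at offsets 7–9.
U+08E9 → 3-byte form E0 A3 A9 at offsets 10–12.
Offset 12 falls in char 5's range; it's byte 3 of E0 A3 A9 = 0xA9.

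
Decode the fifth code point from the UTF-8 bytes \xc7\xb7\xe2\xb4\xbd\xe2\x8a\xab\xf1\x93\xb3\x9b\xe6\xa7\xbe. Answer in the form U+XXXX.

Offset 0: leading byte 0xC7 = 11000111 → 2-byte char #1 = C7 B7.
Offset 2: leading byte 0xE2 = 11100010 → 3-byte char #2 = E2 B4 BD.
Offset 5: leading byte 0xE2 = 11100010 → 3-byte char #3 = E2 8A AB.
Offset 8: leading byte 0xF1 = 11110001 → 4-byte char #4 = F1 93 B3 9B.
Offset 12: leading byte 0xE6 = 11100110 → 3-byte char #5 = E6 A7 BE.
Leading byte 0xE6 = 11100110 matches 1110xxxx → 3-byte sequence.
Byte 1: 0xE6 = 11100110, payload 0110 (4 bits).
Byte 2: 0xA7 = 10100111 (10xxxxxx ✓), payload 100111.
Byte 3: 0xBE = 10111110 (10xxxxxx ✓), payload 111110.
Concatenate: 0110100111111110 = 0x69FE (16 bits → U+69FE).

U+69FE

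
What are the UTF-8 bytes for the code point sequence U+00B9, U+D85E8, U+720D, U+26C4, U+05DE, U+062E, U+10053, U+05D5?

C2 B9 F3 98 97 A8 E7 88 8D E2 9B 84 D7 9E D8 AE F0 90 81 93 D7 95

U+00B9: 2-byte form → C2 B9.
U+D85E8: 4-byte form → F3 98 97 A8.
U+720D: 3-byte form → E7 88 8D.
U+26C4: 3-byte form → E2 9B 84.
U+05DE: 2-byte form → D7 9E.
U+062E: 2-byte form → D8 AE.
U+10053: 4-byte form → F0 90 81 93.
U+05D5: 2-byte form → D7 95.
Concatenated (22 bytes): C2 B9 F3 98 97 A8 E7 88 8D E2 9B 84 D7 9E D8 AE F0 90 81 93 D7 95.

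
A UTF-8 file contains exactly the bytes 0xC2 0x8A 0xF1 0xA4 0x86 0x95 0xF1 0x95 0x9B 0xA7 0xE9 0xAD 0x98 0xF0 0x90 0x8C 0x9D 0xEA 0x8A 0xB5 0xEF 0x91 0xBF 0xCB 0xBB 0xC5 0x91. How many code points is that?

9

Byte at offset 0: 0xC2 = 11000010 → 2-byte char (#1). Advance 2.
Byte at offset 2: 0xF1 = 11110001 → 4-byte char (#2). Advance 4.
Byte at offset 6: 0xF1 = 11110001 → 4-byte char (#3). Advance 4.
Byte at offset 10: 0xE9 = 11101001 → 3-byte char (#4). Advance 3.
Byte at offset 13: 0xF0 = 11110000 → 4-byte char (#5). Advance 4.
Byte at offset 17: 0xEA = 11101010 → 3-byte char (#6). Advance 3.
Byte at offset 20: 0xEF = 11101111 → 3-byte char (#7). Advance 3.
Byte at offset 23: 0xCB = 11001011 → 2-byte char (#8). Advance 2.
Byte at offset 25: 0xC5 = 11000101 → 2-byte char (#9). Advance 2.
Reached end at offset 27 after 9 code points.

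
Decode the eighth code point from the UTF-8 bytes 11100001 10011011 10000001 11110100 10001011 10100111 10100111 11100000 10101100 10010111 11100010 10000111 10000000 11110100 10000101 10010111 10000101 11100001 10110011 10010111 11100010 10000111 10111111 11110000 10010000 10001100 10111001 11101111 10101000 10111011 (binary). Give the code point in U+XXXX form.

U+10339

Offset 0: leading byte 0xE1 = 11100001 → 3-byte char #1 = E1 9B 81.
Offset 3: leading byte 0xF4 = 11110100 → 4-byte char #2 = F4 8B A7 A7.
Offset 7: leading byte 0xE0 = 11100000 → 3-byte char #3 = E0 AC 97.
Offset 10: leading byte 0xE2 = 11100010 → 3-byte char #4 = E2 87 80.
Offset 13: leading byte 0xF4 = 11110100 → 4-byte char #5 = F4 85 97 85.
Offset 17: leading byte 0xE1 = 11100001 → 3-byte char #6 = E1 B3 97.
Offset 20: leading byte 0xE2 = 11100010 → 3-byte char #7 = E2 87 BF.
Offset 23: leading byte 0xF0 = 11110000 → 4-byte char #8 = F0 90 8C B9.
Leading byte 0xF0 = 11110000 matches 11110xxx → 4-byte sequence.
Byte 1: 0xF0 = 11110000, payload 000 (3 bits).
Byte 2: 0x90 = 10010000 (10xxxxxx ✓), payload 010000.
Byte 3: 0x8C = 10001100 (10xxxxxx ✓), payload 001100.
Byte 4: 0xB9 = 10111001 (10xxxxxx ✓), payload 111001.
Concatenate: 000010000001100111001 = 0x10339 (21 bits → U+10339).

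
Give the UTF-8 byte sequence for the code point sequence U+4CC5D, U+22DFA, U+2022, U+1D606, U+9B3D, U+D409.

F1 8C B1 9D F0 A2 B7 BA E2 80 A2 F0 9D 98 86 E9 AC BD ED 90 89

U+4CC5D: 4-byte form → F1 8C B1 9D.
U+22DFA: 4-byte form → F0 A2 B7 BA.
U+2022: 3-byte form → E2 80 A2.
U+1D606: 4-byte form → F0 9D 98 86.
U+9B3D: 3-byte form → E9 AC BD.
U+D409: 3-byte form → ED 90 89.
Concatenated (21 bytes): F1 8C B1 9D F0 A2 B7 BA E2 80 A2 F0 9D 98 86 E9 AC BD ED 90 89.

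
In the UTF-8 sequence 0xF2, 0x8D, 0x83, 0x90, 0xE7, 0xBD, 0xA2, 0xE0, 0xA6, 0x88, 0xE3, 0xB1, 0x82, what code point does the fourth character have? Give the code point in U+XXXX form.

Offset 0: leading byte 0xF2 = 11110010 → 4-byte char #1 = F2 8D 83 90.
Offset 4: leading byte 0xE7 = 11100111 → 3-byte char #2 = E7 BD A2.
Offset 7: leading byte 0xE0 = 11100000 → 3-byte char #3 = E0 A6 88.
Offset 10: leading byte 0xE3 = 11100011 → 3-byte char #4 = E3 B1 82.
Leading byte 0xE3 = 11100011 matches 1110xxxx → 3-byte sequence.
Byte 1: 0xE3 = 11100011, payload 0011 (4 bits).
Byte 2: 0xB1 = 10110001 (10xxxxxx ✓), payload 110001.
Byte 3: 0x82 = 10000010 (10xxxxxx ✓), payload 000010.
Concatenate: 0011110001000010 = 0x3C42 (16 bits → U+3C42).

U+3C42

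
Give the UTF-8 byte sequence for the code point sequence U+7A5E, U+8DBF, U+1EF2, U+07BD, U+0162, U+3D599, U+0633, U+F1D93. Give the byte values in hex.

U+7A5E: 3-byte form → E7 A9 9E.
U+8DBF: 3-byte form → E8 B6 BF.
U+1EF2: 3-byte form → E1 BB B2.
U+07BD: 2-byte form → DE BD.
U+0162: 2-byte form → C5 A2.
U+3D599: 4-byte form → F0 BD 96 99.
U+0633: 2-byte form → D8 B3.
U+F1D93: 4-byte form → F3 B1 B6 93.
Concatenated (23 bytes): E7 A9 9E E8 B6 BF E1 BB B2 DE BD C5 A2 F0 BD 96 99 D8 B3 F3 B1 B6 93.

E7 A9 9E E8 B6 BF E1 BB B2 DE BD C5 A2 F0 BD 96 99 D8 B3 F3 B1 B6 93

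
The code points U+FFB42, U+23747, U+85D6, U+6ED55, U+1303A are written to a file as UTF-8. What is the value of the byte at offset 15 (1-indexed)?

0x95

1-indexed offset 15 is 0-indexed offset 14.
U+FFB42 → 4-byte form F3 BF AD 82 at offsets 0–3.
U+23747 → 4-byte form F0 A3 9D 87 at offsets 4–7.
U+85D6 → 3-byte form E8 97 96 at offsets 8–10.
U+6ED55 → 4-byte form F1 AE B5 95 at offsets 11–14.
Offset 14 falls in char 4's range; it's byte 4 of F1 AE B5 95 = 0x95.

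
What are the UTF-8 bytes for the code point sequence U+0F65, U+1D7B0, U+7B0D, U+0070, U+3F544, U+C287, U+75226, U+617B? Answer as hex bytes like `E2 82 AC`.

E0 BD A5 F0 9D 9E B0 E7 AC 8D 70 F0 BF 95 84 EC 8A 87 F1 B5 88 A6 E6 85 BB

U+0F65: 3-byte form → E0 BD A5.
U+1D7B0: 4-byte form → F0 9D 9E B0.
U+7B0D: 3-byte form → E7 AC 8D.
U+0070: 1-byte form → 70.
U+3F544: 4-byte form → F0 BF 95 84.
U+C287: 3-byte form → EC 8A 87.
U+75226: 4-byte form → F1 B5 88 A6.
U+617B: 3-byte form → E6 85 BB.
Concatenated (25 bytes): E0 BD A5 F0 9D 9E B0 E7 AC 8D 70 F0 BF 95 84 EC 8A 87 F1 B5 88 A6 E6 85 BB.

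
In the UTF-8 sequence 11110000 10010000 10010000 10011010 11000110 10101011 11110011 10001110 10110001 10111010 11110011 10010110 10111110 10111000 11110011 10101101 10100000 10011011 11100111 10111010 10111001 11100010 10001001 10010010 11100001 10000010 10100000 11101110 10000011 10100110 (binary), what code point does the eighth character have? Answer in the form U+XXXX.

Offset 0: leading byte 0xF0 = 11110000 → 4-byte char #1 = F0 90 90 9A.
Offset 4: leading byte 0xC6 = 11000110 → 2-byte char #2 = C6 AB.
Offset 6: leading byte 0xF3 = 11110011 → 4-byte char #3 = F3 8E B1 BA.
Offset 10: leading byte 0xF3 = 11110011 → 4-byte char #4 = F3 96 BE B8.
Offset 14: leading byte 0xF3 = 11110011 → 4-byte char #5 = F3 AD A0 9B.
Offset 18: leading byte 0xE7 = 11100111 → 3-byte char #6 = E7 BA B9.
Offset 21: leading byte 0xE2 = 11100010 → 3-byte char #7 = E2 89 92.
Offset 24: leading byte 0xE1 = 11100001 → 3-byte char #8 = E1 82 A0.
Leading byte 0xE1 = 11100001 matches 1110xxxx → 3-byte sequence.
Byte 1: 0xE1 = 11100001, payload 0001 (4 bits).
Byte 2: 0x82 = 10000010 (10xxxxxx ✓), payload 000010.
Byte 3: 0xA0 = 10100000 (10xxxxxx ✓), payload 100000.
Concatenate: 0001000010100000 = 0x10A0 (16 bits → U+10A0).

U+10A0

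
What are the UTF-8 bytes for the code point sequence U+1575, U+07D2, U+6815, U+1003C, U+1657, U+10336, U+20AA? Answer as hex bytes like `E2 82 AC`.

E1 95 B5 DF 92 E6 A0 95 F0 90 80 BC E1 99 97 F0 90 8C B6 E2 82 AA

U+1575: 3-byte form → E1 95 B5.
U+07D2: 2-byte form → DF 92.
U+6815: 3-byte form → E6 A0 95.
U+1003C: 4-byte form → F0 90 80 BC.
U+1657: 3-byte form → E1 99 97.
U+10336: 4-byte form → F0 90 8C B6.
U+20AA: 3-byte form → E2 82 AA.
Concatenated (22 bytes): E1 95 B5 DF 92 E6 A0 95 F0 90 80 BC E1 99 97 F0 90 8C B6 E2 82 AA.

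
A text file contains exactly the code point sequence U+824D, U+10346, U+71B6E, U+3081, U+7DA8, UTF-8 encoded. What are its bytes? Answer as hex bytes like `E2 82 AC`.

U+824D: 3-byte form → E8 89 8D.
U+10346: 4-byte form → F0 90 8D 86.
U+71B6E: 4-byte form → F1 B1 AD AE.
U+3081: 3-byte form → E3 82 81.
U+7DA8: 3-byte form → E7 B6 A8.
Concatenated (17 bytes): E8 89 8D F0 90 8D 86 F1 B1 AD AE E3 82 81 E7 B6 A8.

E8 89 8D F0 90 8D 86 F1 B1 AD AE E3 82 81 E7 B6 A8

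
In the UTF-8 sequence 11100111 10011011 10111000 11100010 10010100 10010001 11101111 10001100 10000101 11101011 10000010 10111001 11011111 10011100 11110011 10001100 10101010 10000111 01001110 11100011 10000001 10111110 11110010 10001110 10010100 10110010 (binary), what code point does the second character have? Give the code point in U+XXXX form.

U+2511

Offset 0: leading byte 0xE7 = 11100111 → 3-byte char #1 = E7 9B B8.
Offset 3: leading byte 0xE2 = 11100010 → 3-byte char #2 = E2 94 91.
Leading byte 0xE2 = 11100010 matches 1110xxxx → 3-byte sequence.
Byte 1: 0xE2 = 11100010, payload 0010 (4 bits).
Byte 2: 0x94 = 10010100 (10xxxxxx ✓), payload 010100.
Byte 3: 0x91 = 10010001 (10xxxxxx ✓), payload 010001.
Concatenate: 0010010100010001 = 0x2511 (16 bits → U+2511).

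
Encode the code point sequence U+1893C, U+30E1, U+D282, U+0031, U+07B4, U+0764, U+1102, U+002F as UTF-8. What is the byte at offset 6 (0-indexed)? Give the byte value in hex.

0xA1

U+1893C → 4-byte form F0 98 A4 BC at offsets 0–3.
U+30E1 → 3-byte form E3 83 A1 at offsets 4–6.
Offset 6 falls in char 2's range; it's byte 3 of E3 83 A1 = 0xA1.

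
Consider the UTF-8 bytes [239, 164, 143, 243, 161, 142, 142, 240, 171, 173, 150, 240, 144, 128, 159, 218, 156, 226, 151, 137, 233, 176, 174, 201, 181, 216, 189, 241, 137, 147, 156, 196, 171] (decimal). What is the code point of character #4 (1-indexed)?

U+1001F

Offset 0: leading byte 0xEF = 11101111 → 3-byte char #1 = EF A4 8F.
Offset 3: leading byte 0xF3 = 11110011 → 4-byte char #2 = F3 A1 8E 8E.
Offset 7: leading byte 0xF0 = 11110000 → 4-byte char #3 = F0 AB AD 96.
Offset 11: leading byte 0xF0 = 11110000 → 4-byte char #4 = F0 90 80 9F.
Leading byte 0xF0 = 11110000 matches 11110xxx → 4-byte sequence.
Byte 1: 0xF0 = 11110000, payload 000 (3 bits).
Byte 2: 0x90 = 10010000 (10xxxxxx ✓), payload 010000.
Byte 3: 0x80 = 10000000 (10xxxxxx ✓), payload 000000.
Byte 4: 0x9F = 10011111 (10xxxxxx ✓), payload 011111.
Concatenate: 000010000000000011111 = 0x1001F (21 bits → U+1001F).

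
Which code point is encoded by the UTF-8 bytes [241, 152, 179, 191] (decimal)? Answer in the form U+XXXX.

U+58CFF

Leading byte 0xF1 = 11110001 matches 11110xxx → 4-byte sequence.
Byte 1: 0xF1 = 11110001, payload 001 (3 bits).
Byte 2: 0x98 = 10011000 (10xxxxxx ✓), payload 011000.
Byte 3: 0xB3 = 10110011 (10xxxxxx ✓), payload 110011.
Byte 4: 0xBF = 10111111 (10xxxxxx ✓), payload 111111.
Concatenate: 001011000110011111111 = 0x58CFF (21 bits → U+58CFF).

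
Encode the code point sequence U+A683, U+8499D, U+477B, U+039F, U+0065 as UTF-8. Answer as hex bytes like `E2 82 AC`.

EA 9A 83 F2 84 A6 9D E4 9D BB CE 9F 65

U+A683: 3-byte form → EA 9A 83.
U+8499D: 4-byte form → F2 84 A6 9D.
U+477B: 3-byte form → E4 9D BB.
U+039F: 2-byte form → CE 9F.
U+0065: 1-byte form → 65.
Concatenated (13 bytes): EA 9A 83 F2 84 A6 9D E4 9D BB CE 9F 65.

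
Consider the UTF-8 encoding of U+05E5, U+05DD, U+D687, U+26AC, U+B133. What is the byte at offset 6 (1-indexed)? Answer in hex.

1-indexed offset 6 is 0-indexed offset 5.
U+05E5 → 2-byte form D7 A5 at offsets 0–1.
U+05DD → 2-byte form D7 9D at offsets 2–3.
U+D687 → 3-byte form ED 9A 87 at offsets 4–6.
Offset 5 falls in char 3's range; it's byte 2 of ED 9A 87 = 0x9A.

0x9A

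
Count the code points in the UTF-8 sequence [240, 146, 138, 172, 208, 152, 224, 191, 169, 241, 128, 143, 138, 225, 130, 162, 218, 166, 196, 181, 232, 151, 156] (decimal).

Byte at offset 0: 0xF0 = 11110000 → 4-byte char (#1). Advance 4.
Byte at offset 4: 0xD0 = 11010000 → 2-byte char (#2). Advance 2.
Byte at offset 6: 0xE0 = 11100000 → 3-byte char (#3). Advance 3.
Byte at offset 9: 0xF1 = 11110001 → 4-byte char (#4). Advance 4.
Byte at offset 13: 0xE1 = 11100001 → 3-byte char (#5). Advance 3.
Byte at offset 16: 0xDA = 11011010 → 2-byte char (#6). Advance 2.
Byte at offset 18: 0xC4 = 11000100 → 2-byte char (#7). Advance 2.
Byte at offset 20: 0xE8 = 11101000 → 3-byte char (#8). Advance 3.
Reached end at offset 23 after 8 code points.

8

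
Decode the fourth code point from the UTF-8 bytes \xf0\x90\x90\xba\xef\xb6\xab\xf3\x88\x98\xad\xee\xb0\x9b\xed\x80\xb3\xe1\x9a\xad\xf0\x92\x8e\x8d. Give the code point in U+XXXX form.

U+EC1B

Offset 0: leading byte 0xF0 = 11110000 → 4-byte char #1 = F0 90 90 BA.
Offset 4: leading byte 0xEF = 11101111 → 3-byte char #2 = EF B6 AB.
Offset 7: leading byte 0xF3 = 11110011 → 4-byte char #3 = F3 88 98 AD.
Offset 11: leading byte 0xEE = 11101110 → 3-byte char #4 = EE B0 9B.
Leading byte 0xEE = 11101110 matches 1110xxxx → 3-byte sequence.
Byte 1: 0xEE = 11101110, payload 1110 (4 bits).
Byte 2: 0xB0 = 10110000 (10xxxxxx ✓), payload 110000.
Byte 3: 0x9B = 10011011 (10xxxxxx ✓), payload 011011.
Concatenate: 1110110000011011 = 0xEC1B (16 bits → U+EC1B).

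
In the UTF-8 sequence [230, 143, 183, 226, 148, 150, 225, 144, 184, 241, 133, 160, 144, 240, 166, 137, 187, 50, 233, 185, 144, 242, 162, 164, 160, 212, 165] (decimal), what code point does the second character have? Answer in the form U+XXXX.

U+2516

Offset 0: leading byte 0xE6 = 11100110 → 3-byte char #1 = E6 8F B7.
Offset 3: leading byte 0xE2 = 11100010 → 3-byte char #2 = E2 94 96.
Leading byte 0xE2 = 11100010 matches 1110xxxx → 3-byte sequence.
Byte 1: 0xE2 = 11100010, payload 0010 (4 bits).
Byte 2: 0x94 = 10010100 (10xxxxxx ✓), payload 010100.
Byte 3: 0x96 = 10010110 (10xxxxxx ✓), payload 010110.
Concatenate: 0010010100010110 = 0x2516 (16 bits → U+2516).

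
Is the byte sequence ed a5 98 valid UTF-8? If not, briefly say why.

invalid (encodes a surrogate (U+D800–U+DFFF))

Structurally a 3-byte sequence; payload = 0xD958.
But 0xD958 is in U+D800–U+DFFF, the surrogate range. Surrogates are not Unicode scalar values and are forbidden in UTF-8.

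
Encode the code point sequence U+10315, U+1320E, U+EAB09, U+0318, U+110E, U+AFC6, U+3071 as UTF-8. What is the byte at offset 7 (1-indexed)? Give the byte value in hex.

0x88

1-indexed offset 7 is 0-indexed offset 6.
U+10315 → 4-byte form F0 90 8C 95 at offsets 0–3.
U+1320E → 4-byte form F0 93 88 8E at offsets 4–7.
Offset 6 falls in char 2's range; it's byte 3 of F0 93 88 8E = 0x88.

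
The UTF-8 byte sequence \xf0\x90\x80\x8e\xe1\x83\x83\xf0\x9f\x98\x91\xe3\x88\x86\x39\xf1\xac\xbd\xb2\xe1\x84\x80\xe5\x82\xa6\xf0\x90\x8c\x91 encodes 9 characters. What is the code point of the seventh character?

U+1100

Offset 0: leading byte 0xF0 = 11110000 → 4-byte char #1 = F0 90 80 8E.
Offset 4: leading byte 0xE1 = 11100001 → 3-byte char #2 = E1 83 83.
Offset 7: leading byte 0xF0 = 11110000 → 4-byte char #3 = F0 9F 98 91.
Offset 11: leading byte 0xE3 = 11100011 → 3-byte char #4 = E3 88 86.
Offset 14: leading byte 0x39 = 00111001 → 1-byte char #5 = 39.
Offset 15: leading byte 0xF1 = 11110001 → 4-byte char #6 = F1 AC BD B2.
Offset 19: leading byte 0xE1 = 11100001 → 3-byte char #7 = E1 84 80.
Leading byte 0xE1 = 11100001 matches 1110xxxx → 3-byte sequence.
Byte 1: 0xE1 = 11100001, payload 0001 (4 bits).
Byte 2: 0x84 = 10000100 (10xxxxxx ✓), payload 000100.
Byte 3: 0x80 = 10000000 (10xxxxxx ✓), payload 000000.
Concatenate: 0001000100000000 = 0x1100 (16 bits → U+1100).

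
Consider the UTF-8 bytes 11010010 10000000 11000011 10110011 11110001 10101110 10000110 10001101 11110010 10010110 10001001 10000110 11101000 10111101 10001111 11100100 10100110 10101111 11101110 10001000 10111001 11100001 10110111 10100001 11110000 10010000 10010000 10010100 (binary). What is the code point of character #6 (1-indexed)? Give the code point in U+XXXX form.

Offset 0: leading byte 0xD2 = 11010010 → 2-byte char #1 = D2 80.
Offset 2: leading byte 0xC3 = 11000011 → 2-byte char #2 = C3 B3.
Offset 4: leading byte 0xF1 = 11110001 → 4-byte char #3 = F1 AE 86 8D.
Offset 8: leading byte 0xF2 = 11110010 → 4-byte char #4 = F2 96 89 86.
Offset 12: leading byte 0xE8 = 11101000 → 3-byte char #5 = E8 BD 8F.
Offset 15: leading byte 0xE4 = 11100100 → 3-byte char #6 = E4 A6 AF.
Leading byte 0xE4 = 11100100 matches 1110xxxx → 3-byte sequence.
Byte 1: 0xE4 = 11100100, payload 0100 (4 bits).
Byte 2: 0xA6 = 10100110 (10xxxxxx ✓), payload 100110.
Byte 3: 0xAF = 10101111 (10xxxxxx ✓), payload 101111.
Concatenate: 0100100110101111 = 0x49AF (16 bits → U+49AF).

U+49AF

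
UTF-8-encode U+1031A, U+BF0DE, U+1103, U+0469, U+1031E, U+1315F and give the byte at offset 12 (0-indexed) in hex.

0xA9

U+1031A → 4-byte form F0 90 8C 9A at offsets 0–3.
U+BF0DE → 4-byte form F2 BF 83 9E at offsets 4–7.
U+1103 → 3-byte form E1 84 83 at offsets 8–10.
U+0469 → 2-byte form D1 A9 at offsets 11–12.
Offset 12 falls in char 4's range; it's byte 2 of D1 A9 = 0xA9.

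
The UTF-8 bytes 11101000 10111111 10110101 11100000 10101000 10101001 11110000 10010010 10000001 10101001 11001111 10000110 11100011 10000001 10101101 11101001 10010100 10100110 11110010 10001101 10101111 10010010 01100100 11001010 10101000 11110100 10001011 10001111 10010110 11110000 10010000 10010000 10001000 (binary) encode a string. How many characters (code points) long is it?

11

Byte at offset 0: 0xE8 = 11101000 → 3-byte char (#1). Advance 3.
Byte at offset 3: 0xE0 = 11100000 → 3-byte char (#2). Advance 3.
Byte at offset 6: 0xF0 = 11110000 → 4-byte char (#3). Advance 4.
Byte at offset 10: 0xCF = 11001111 → 2-byte char (#4). Advance 2.
Byte at offset 12: 0xE3 = 11100011 → 3-byte char (#5). Advance 3.
Byte at offset 15: 0xE9 = 11101001 → 3-byte char (#6). Advance 3.
Byte at offset 18: 0xF2 = 11110010 → 4-byte char (#7). Advance 4.
Byte at offset 22: 0x64 = 01100100 → 1-byte char (#8). Advance 1.
Byte at offset 23: 0xCA = 11001010 → 2-byte char (#9). Advance 2.
Byte at offset 25: 0xF4 = 11110100 → 4-byte char (#10). Advance 4.
Byte at offset 29: 0xF0 = 11110000 → 4-byte char (#11). Advance 4.
Reached end at offset 33 after 11 code points.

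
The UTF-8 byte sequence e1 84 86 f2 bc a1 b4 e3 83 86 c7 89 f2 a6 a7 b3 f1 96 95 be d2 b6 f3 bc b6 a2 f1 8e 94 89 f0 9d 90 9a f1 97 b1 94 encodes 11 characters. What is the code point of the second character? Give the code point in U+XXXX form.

Offset 0: leading byte 0xE1 = 11100001 → 3-byte char #1 = E1 84 86.
Offset 3: leading byte 0xF2 = 11110010 → 4-byte char #2 = F2 BC A1 B4.
Leading byte 0xF2 = 11110010 matches 11110xxx → 4-byte sequence.
Byte 1: 0xF2 = 11110010, payload 010 (3 bits).
Byte 2: 0xBC = 10111100 (10xxxxxx ✓), payload 111100.
Byte 3: 0xA1 = 10100001 (10xxxxxx ✓), payload 100001.
Byte 4: 0xB4 = 10110100 (10xxxxxx ✓), payload 110100.
Concatenate: 010111100100001110100 = 0xBC874 (21 bits → U+BC874).

U+BC874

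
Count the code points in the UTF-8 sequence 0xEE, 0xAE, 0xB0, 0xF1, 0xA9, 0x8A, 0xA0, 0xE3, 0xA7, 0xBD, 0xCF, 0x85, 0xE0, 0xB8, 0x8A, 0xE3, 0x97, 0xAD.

Byte at offset 0: 0xEE = 11101110 → 3-byte char (#1). Advance 3.
Byte at offset 3: 0xF1 = 11110001 → 4-byte char (#2). Advance 4.
Byte at offset 7: 0xE3 = 11100011 → 3-byte char (#3). Advance 3.
Byte at offset 10: 0xCF = 11001111 → 2-byte char (#4). Advance 2.
Byte at offset 12: 0xE0 = 11100000 → 3-byte char (#5). Advance 3.
Byte at offset 15: 0xE3 = 11100011 → 3-byte char (#6). Advance 3.
Reached end at offset 18 after 6 code points.

6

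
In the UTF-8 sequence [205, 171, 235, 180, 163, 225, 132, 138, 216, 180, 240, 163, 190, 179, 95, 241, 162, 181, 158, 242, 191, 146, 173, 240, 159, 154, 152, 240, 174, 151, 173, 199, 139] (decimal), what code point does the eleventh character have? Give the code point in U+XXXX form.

Offset 0: leading byte 0xCD = 11001101 → 2-byte char #1 = CD AB.
Offset 2: leading byte 0xEB = 11101011 → 3-byte char #2 = EB B4 A3.
Offset 5: leading byte 0xE1 = 11100001 → 3-byte char #3 = E1 84 8A.
Offset 8: leading byte 0xD8 = 11011000 → 2-byte char #4 = D8 B4.
Offset 10: leading byte 0xF0 = 11110000 → 4-byte char #5 = F0 A3 BE B3.
Offset 14: leading byte 0x5F = 01011111 → 1-byte char #6 = 5F.
Offset 15: leading byte 0xF1 = 11110001 → 4-byte char #7 = F1 A2 B5 9E.
Offset 19: leading byte 0xF2 = 11110010 → 4-byte char #8 = F2 BF 92 AD.
Offset 23: leading byte 0xF0 = 11110000 → 4-byte char #9 = F0 9F 9A 98.
Offset 27: leading byte 0xF0 = 11110000 → 4-byte char #10 = F0 AE 97 AD.
Offset 31: leading byte 0xC7 = 11000111 → 2-byte char #11 = C7 8B.
Leading byte 0xC7 = 11000111 matches 110xxxxx → 2-byte sequence.
Byte 1: 0xC7 = 11000111, payload 00111 (5 bits).
Byte 2: 0x8B = 10001011 (10xxxxxx ✓), payload 001011.
Concatenate: 00111001011 = 0x1CB (11 bits → U+01CB).

U+01CB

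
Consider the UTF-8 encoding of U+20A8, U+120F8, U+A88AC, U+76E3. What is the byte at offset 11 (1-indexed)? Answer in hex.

1-indexed offset 11 is 0-indexed offset 10.
U+20A8 → 3-byte form E2 82 A8 at offsets 0–2.
U+120F8 → 4-byte form F0 92 83 B8 at offsets 3–6.
U+A88AC → 4-byte form F2 A8 A2 AC at offsets 7–10.
Offset 10 falls in char 3's range; it's byte 4 of F2 A8 A2 AC = 0xAC.

0xAC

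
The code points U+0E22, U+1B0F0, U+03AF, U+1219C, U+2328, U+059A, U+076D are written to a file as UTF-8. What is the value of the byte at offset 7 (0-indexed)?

U+0E22 → 3-byte form E0 B8 A2 at offsets 0–2.
U+1B0F0 → 4-byte form F0 9B 83 B0 at offsets 3–6.
U+03AF → 2-byte form CE AF at offsets 7–8.
Offset 7 falls in char 3's range; it's byte 1 of CE AF = 0xCE.

0xCE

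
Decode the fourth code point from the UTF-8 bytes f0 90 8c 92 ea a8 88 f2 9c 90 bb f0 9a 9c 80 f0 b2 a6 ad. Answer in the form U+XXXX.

U+1A700

Offset 0: leading byte 0xF0 = 11110000 → 4-byte char #1 = F0 90 8C 92.
Offset 4: leading byte 0xEA = 11101010 → 3-byte char #2 = EA A8 88.
Offset 7: leading byte 0xF2 = 11110010 → 4-byte char #3 = F2 9C 90 BB.
Offset 11: leading byte 0xF0 = 11110000 → 4-byte char #4 = F0 9A 9C 80.
Leading byte 0xF0 = 11110000 matches 11110xxx → 4-byte sequence.
Byte 1: 0xF0 = 11110000, payload 000 (3 bits).
Byte 2: 0x9A = 10011010 (10xxxxxx ✓), payload 011010.
Byte 3: 0x9C = 10011100 (10xxxxxx ✓), payload 011100.
Byte 4: 0x80 = 10000000 (10xxxxxx ✓), payload 000000.
Concatenate: 000011010011100000000 = 0x1A700 (21 bits → U+1A700).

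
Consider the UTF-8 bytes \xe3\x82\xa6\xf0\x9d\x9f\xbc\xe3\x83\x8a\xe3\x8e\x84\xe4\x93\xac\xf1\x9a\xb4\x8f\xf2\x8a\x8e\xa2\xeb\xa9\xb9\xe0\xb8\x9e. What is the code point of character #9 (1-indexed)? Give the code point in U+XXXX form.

Offset 0: leading byte 0xE3 = 11100011 → 3-byte char #1 = E3 82 A6.
Offset 3: leading byte 0xF0 = 11110000 → 4-byte char #2 = F0 9D 9F BC.
Offset 7: leading byte 0xE3 = 11100011 → 3-byte char #3 = E3 83 8A.
Offset 10: leading byte 0xE3 = 11100011 → 3-byte char #4 = E3 8E 84.
Offset 13: leading byte 0xE4 = 11100100 → 3-byte char #5 = E4 93 AC.
Offset 16: leading byte 0xF1 = 11110001 → 4-byte char #6 = F1 9A B4 8F.
Offset 20: leading byte 0xF2 = 11110010 → 4-byte char #7 = F2 8A 8E A2.
Offset 24: leading byte 0xEB = 11101011 → 3-byte char #8 = EB A9 B9.
Offset 27: leading byte 0xE0 = 11100000 → 3-byte char #9 = E0 B8 9E.
Leading byte 0xE0 = 11100000 matches 1110xxxx → 3-byte sequence.
Byte 1: 0xE0 = 11100000, payload 0000 (4 bits).
Byte 2: 0xB8 = 10111000 (10xxxxxx ✓), payload 111000.
Byte 3: 0x9E = 10011110 (10xxxxxx ✓), payload 011110.
Concatenate: 0000111000011110 = 0xE1E (16 bits → U+0E1E).

U+0E1E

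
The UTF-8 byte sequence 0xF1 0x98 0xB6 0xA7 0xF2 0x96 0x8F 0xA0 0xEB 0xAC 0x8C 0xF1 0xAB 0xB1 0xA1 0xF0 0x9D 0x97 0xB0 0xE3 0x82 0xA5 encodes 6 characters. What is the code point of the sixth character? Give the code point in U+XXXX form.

Offset 0: leading byte 0xF1 = 11110001 → 4-byte char #1 = F1 98 B6 A7.
Offset 4: leading byte 0xF2 = 11110010 → 4-byte char #2 = F2 96 8F A0.
Offset 8: leading byte 0xEB = 11101011 → 3-byte char #3 = EB AC 8C.
Offset 11: leading byte 0xF1 = 11110001 → 4-byte char #4 = F1 AB B1 A1.
Offset 15: leading byte 0xF0 = 11110000 → 4-byte char #5 = F0 9D 97 B0.
Offset 19: leading byte 0xE3 = 11100011 → 3-byte char #6 = E3 82 A5.
Leading byte 0xE3 = 11100011 matches 1110xxxx → 3-byte sequence.
Byte 1: 0xE3 = 11100011, payload 0011 (4 bits).
Byte 2: 0x82 = 10000010 (10xxxxxx ✓), payload 000010.
Byte 3: 0xA5 = 10100101 (10xxxxxx ✓), payload 100101.
Concatenate: 0011000010100101 = 0x30A5 (16 bits → U+30A5).

U+30A5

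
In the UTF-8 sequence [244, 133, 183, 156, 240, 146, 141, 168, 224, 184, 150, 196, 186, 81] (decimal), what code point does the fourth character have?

Offset 0: leading byte 0xF4 = 11110100 → 4-byte char #1 = F4 85 B7 9C.
Offset 4: leading byte 0xF0 = 11110000 → 4-byte char #2 = F0 92 8D A8.
Offset 8: leading byte 0xE0 = 11100000 → 3-byte char #3 = E0 B8 96.
Offset 11: leading byte 0xC4 = 11000100 → 2-byte char #4 = C4 BA.
Leading byte 0xC4 = 11000100 matches 110xxxxx → 2-byte sequence.
Byte 1: 0xC4 = 11000100, payload 00100 (5 bits).
Byte 2: 0xBA = 10111010 (10xxxxxx ✓), payload 111010.
Concatenate: 00100111010 = 0x13A (11 bits → U+013A).

U+013A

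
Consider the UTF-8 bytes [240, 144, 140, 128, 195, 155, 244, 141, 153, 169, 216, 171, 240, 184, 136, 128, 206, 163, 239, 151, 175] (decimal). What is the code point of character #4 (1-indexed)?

U+062B

Offset 0: leading byte 0xF0 = 11110000 → 4-byte char #1 = F0 90 8C 80.
Offset 4: leading byte 0xC3 = 11000011 → 2-byte char #2 = C3 9B.
Offset 6: leading byte 0xF4 = 11110100 → 4-byte char #3 = F4 8D 99 A9.
Offset 10: leading byte 0xD8 = 11011000 → 2-byte char #4 = D8 AB.
Leading byte 0xD8 = 11011000 matches 110xxxxx → 2-byte sequence.
Byte 1: 0xD8 = 11011000, payload 11000 (5 bits).
Byte 2: 0xAB = 10101011 (10xxxxxx ✓), payload 101011.
Concatenate: 11000101011 = 0x62B (11 bits → U+062B).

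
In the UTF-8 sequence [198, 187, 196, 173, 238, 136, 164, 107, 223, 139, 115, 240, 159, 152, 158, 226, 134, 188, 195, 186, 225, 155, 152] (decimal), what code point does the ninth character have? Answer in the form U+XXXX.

Offset 0: leading byte 0xC6 = 11000110 → 2-byte char #1 = C6 BB.
Offset 2: leading byte 0xC4 = 11000100 → 2-byte char #2 = C4 AD.
Offset 4: leading byte 0xEE = 11101110 → 3-byte char #3 = EE 88 A4.
Offset 7: leading byte 0x6B = 01101011 → 1-byte char #4 = 6B.
Offset 8: leading byte 0xDF = 11011111 → 2-byte char #5 = DF 8B.
Offset 10: leading byte 0x73 = 01110011 → 1-byte char #6 = 73.
Offset 11: leading byte 0xF0 = 11110000 → 4-byte char #7 = F0 9F 98 9E.
Offset 15: leading byte 0xE2 = 11100010 → 3-byte char #8 = E2 86 BC.
Offset 18: leading byte 0xC3 = 11000011 → 2-byte char #9 = C3 BA.
Leading byte 0xC3 = 11000011 matches 110xxxxx → 2-byte sequence.
Byte 1: 0xC3 = 11000011, payload 00011 (5 bits).
Byte 2: 0xBA = 10111010 (10xxxxxx ✓), payload 111010.
Concatenate: 00011111010 = 0xFA (11 bits → U+00FA).

U+00FA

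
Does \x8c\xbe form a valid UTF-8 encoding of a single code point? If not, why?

invalid (continuation byte with no leading byte)

Byte 0x8C = 10001100 has the form 10xxxxxx — a continuation byte — but there is no preceding leading byte.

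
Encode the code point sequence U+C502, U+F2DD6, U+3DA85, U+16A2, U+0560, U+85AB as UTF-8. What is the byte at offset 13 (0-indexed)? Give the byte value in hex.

0xA2

U+C502 → 3-byte form EC 94 82 at offsets 0–2.
U+F2DD6 → 4-byte form F3 B2 B7 96 at offsets 3–6.
U+3DA85 → 4-byte form F0 BD AA 85 at offsets 7–10.
U+16A2 → 3-byte form E1 9A A2 at offsets 11–13.
Offset 13 falls in char 4's range; it's byte 3 of E1 9A A2 = 0xA2.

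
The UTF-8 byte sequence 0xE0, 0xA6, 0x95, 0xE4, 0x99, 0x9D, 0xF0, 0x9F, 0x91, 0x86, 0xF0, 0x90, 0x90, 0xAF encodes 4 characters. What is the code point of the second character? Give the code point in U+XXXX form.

U+465D

Offset 0: leading byte 0xE0 = 11100000 → 3-byte char #1 = E0 A6 95.
Offset 3: leading byte 0xE4 = 11100100 → 3-byte char #2 = E4 99 9D.
Leading byte 0xE4 = 11100100 matches 1110xxxx → 3-byte sequence.
Byte 1: 0xE4 = 11100100, payload 0100 (4 bits).
Byte 2: 0x99 = 10011001 (10xxxxxx ✓), payload 011001.
Byte 3: 0x9D = 10011101 (10xxxxxx ✓), payload 011101.
Concatenate: 0100011001011101 = 0x465D (16 bits → U+465D).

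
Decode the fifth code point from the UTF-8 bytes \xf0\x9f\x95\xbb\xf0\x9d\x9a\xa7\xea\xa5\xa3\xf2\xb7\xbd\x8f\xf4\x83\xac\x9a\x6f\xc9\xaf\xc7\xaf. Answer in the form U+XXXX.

U+103B1A

Offset 0: leading byte 0xF0 = 11110000 → 4-byte char #1 = F0 9F 95 BB.
Offset 4: leading byte 0xF0 = 11110000 → 4-byte char #2 = F0 9D 9A A7.
Offset 8: leading byte 0xEA = 11101010 → 3-byte char #3 = EA A5 A3.
Offset 11: leading byte 0xF2 = 11110010 → 4-byte char #4 = F2 B7 BD 8F.
Offset 15: leading byte 0xF4 = 11110100 → 4-byte char #5 = F4 83 AC 9A.
Leading byte 0xF4 = 11110100 matches 11110xxx → 4-byte sequence.
Byte 1: 0xF4 = 11110100, payload 100 (3 bits).
Byte 2: 0x83 = 10000011 (10xxxxxx ✓), payload 000011.
Byte 3: 0xAC = 10101100 (10xxxxxx ✓), payload 101100.
Byte 4: 0x9A = 10011010 (10xxxxxx ✓), payload 011010.
Concatenate: 100000011101100011010 = 0x103B1A (21 bits → U+103B1A).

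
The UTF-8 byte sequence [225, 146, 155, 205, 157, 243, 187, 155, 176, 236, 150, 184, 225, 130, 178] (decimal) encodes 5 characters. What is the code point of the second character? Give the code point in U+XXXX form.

U+035D

Offset 0: leading byte 0xE1 = 11100001 → 3-byte char #1 = E1 92 9B.
Offset 3: leading byte 0xCD = 11001101 → 2-byte char #2 = CD 9D.
Leading byte 0xCD = 11001101 matches 110xxxxx → 2-byte sequence.
Byte 1: 0xCD = 11001101, payload 01101 (5 bits).
Byte 2: 0x9D = 10011101 (10xxxxxx ✓), payload 011101.
Concatenate: 01101011101 = 0x35D (11 bits → U+035D).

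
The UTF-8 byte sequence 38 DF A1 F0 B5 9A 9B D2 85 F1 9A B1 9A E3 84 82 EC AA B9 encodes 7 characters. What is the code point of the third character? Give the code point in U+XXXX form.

U+3569B

Offset 0: leading byte 0x38 = 00111000 → 1-byte char #1 = 38.
Offset 1: leading byte 0xDF = 11011111 → 2-byte char #2 = DF A1.
Offset 3: leading byte 0xF0 = 11110000 → 4-byte char #3 = F0 B5 9A 9B.
Leading byte 0xF0 = 11110000 matches 11110xxx → 4-byte sequence.
Byte 1: 0xF0 = 11110000, payload 000 (3 bits).
Byte 2: 0xB5 = 10110101 (10xxxxxx ✓), payload 110101.
Byte 3: 0x9A = 10011010 (10xxxxxx ✓), payload 011010.
Byte 4: 0x9B = 10011011 (10xxxxxx ✓), payload 011011.
Concatenate: 000110101011010011011 = 0x3569B (21 bits → U+3569B).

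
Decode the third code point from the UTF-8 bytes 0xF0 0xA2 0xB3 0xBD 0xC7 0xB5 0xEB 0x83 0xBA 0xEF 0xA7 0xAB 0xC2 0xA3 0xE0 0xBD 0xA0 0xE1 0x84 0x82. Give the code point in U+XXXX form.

U+B0FA

Offset 0: leading byte 0xF0 = 11110000 → 4-byte char #1 = F0 A2 B3 BD.
Offset 4: leading byte 0xC7 = 11000111 → 2-byte char #2 = C7 B5.
Offset 6: leading byte 0xEB = 11101011 → 3-byte char #3 = EB 83 BA.
Leading byte 0xEB = 11101011 matches 1110xxxx → 3-byte sequence.
Byte 1: 0xEB = 11101011, payload 1011 (4 bits).
Byte 2: 0x83 = 10000011 (10xxxxxx ✓), payload 000011.
Byte 3: 0xBA = 10111010 (10xxxxxx ✓), payload 111010.
Concatenate: 1011000011111010 = 0xB0FA (16 bits → U+B0FA).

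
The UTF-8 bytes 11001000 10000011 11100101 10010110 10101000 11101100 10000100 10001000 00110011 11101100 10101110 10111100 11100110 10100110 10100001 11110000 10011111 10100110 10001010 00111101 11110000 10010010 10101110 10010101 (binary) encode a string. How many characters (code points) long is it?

9

Byte at offset 0: 0xC8 = 11001000 → 2-byte char (#1). Advance 2.
Byte at offset 2: 0xE5 = 11100101 → 3-byte char (#2). Advance 3.
Byte at offset 5: 0xEC = 11101100 → 3-byte char (#3). Advance 3.
Byte at offset 8: 0x33 = 00110011 → 1-byte char (#4). Advance 1.
Byte at offset 9: 0xEC = 11101100 → 3-byte char (#5). Advance 3.
Byte at offset 12: 0xE6 = 11100110 → 3-byte char (#6). Advance 3.
Byte at offset 15: 0xF0 = 11110000 → 4-byte char (#7). Advance 4.
Byte at offset 19: 0x3D = 00111101 → 1-byte char (#8). Advance 1.
Byte at offset 20: 0xF0 = 11110000 → 4-byte char (#9). Advance 4.
Reached end at offset 24 after 9 code points.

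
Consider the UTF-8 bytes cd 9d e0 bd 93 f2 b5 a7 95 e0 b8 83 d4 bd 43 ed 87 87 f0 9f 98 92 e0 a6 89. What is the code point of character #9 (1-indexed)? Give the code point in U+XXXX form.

Offset 0: leading byte 0xCD = 11001101 → 2-byte char #1 = CD 9D.
Offset 2: leading byte 0xE0 = 11100000 → 3-byte char #2 = E0 BD 93.
Offset 5: leading byte 0xF2 = 11110010 → 4-byte char #3 = F2 B5 A7 95.
Offset 9: leading byte 0xE0 = 11100000 → 3-byte char #4 = E0 B8 83.
Offset 12: leading byte 0xD4 = 11010100 → 2-byte char #5 = D4 BD.
Offset 14: leading byte 0x43 = 01000011 → 1-byte char #6 = 43.
Offset 15: leading byte 0xED = 11101101 → 3-byte char #7 = ED 87 87.
Offset 18: leading byte 0xF0 = 11110000 → 4-byte char #8 = F0 9F 98 92.
Offset 22: leading byte 0xE0 = 11100000 → 3-byte char #9 = E0 A6 89.
Leading byte 0xE0 = 11100000 matches 1110xxxx → 3-byte sequence.
Byte 1: 0xE0 = 11100000, payload 0000 (4 bits).
Byte 2: 0xA6 = 10100110 (10xxxxxx ✓), payload 100110.
Byte 3: 0x89 = 10001001 (10xxxxxx ✓), payload 001001.
Concatenate: 0000100110001001 = 0x989 (16 bits → U+0989).

U+0989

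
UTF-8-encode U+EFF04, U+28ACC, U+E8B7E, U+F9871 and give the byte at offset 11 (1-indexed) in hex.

0xAD

1-indexed offset 11 is 0-indexed offset 10.
U+EFF04 → 4-byte form F3 AF BC 84 at offsets 0–3.
U+28ACC → 4-byte form F0 A8 AB 8C at offsets 4–7.
U+E8B7E → 4-byte form F3 A8 AD BE at offsets 8–11.
Offset 10 falls in char 3's range; it's byte 3 of F3 A8 AD BE = 0xAD.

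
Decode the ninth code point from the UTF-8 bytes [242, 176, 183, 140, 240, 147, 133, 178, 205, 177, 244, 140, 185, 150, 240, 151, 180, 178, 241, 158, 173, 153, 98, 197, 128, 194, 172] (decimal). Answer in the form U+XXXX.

U+00AC

Offset 0: leading byte 0xF2 = 11110010 → 4-byte char #1 = F2 B0 B7 8C.
Offset 4: leading byte 0xF0 = 11110000 → 4-byte char #2 = F0 93 85 B2.
Offset 8: leading byte 0xCD = 11001101 → 2-byte char #3 = CD B1.
Offset 10: leading byte 0xF4 = 11110100 → 4-byte char #4 = F4 8C B9 96.
Offset 14: leading byte 0xF0 = 11110000 → 4-byte char #5 = F0 97 B4 B2.
Offset 18: leading byte 0xF1 = 11110001 → 4-byte char #6 = F1 9E AD 99.
Offset 22: leading byte 0x62 = 01100010 → 1-byte char #7 = 62.
Offset 23: leading byte 0xC5 = 11000101 → 2-byte char #8 = C5 80.
Offset 25: leading byte 0xC2 = 11000010 → 2-byte char #9 = C2 AC.
Leading byte 0xC2 = 11000010 matches 110xxxxx → 2-byte sequence.
Byte 1: 0xC2 = 11000010, payload 00010 (5 bits).
Byte 2: 0xAC = 10101100 (10xxxxxx ✓), payload 101100.
Concatenate: 00010101100 = 0xAC (11 bits → U+00AC).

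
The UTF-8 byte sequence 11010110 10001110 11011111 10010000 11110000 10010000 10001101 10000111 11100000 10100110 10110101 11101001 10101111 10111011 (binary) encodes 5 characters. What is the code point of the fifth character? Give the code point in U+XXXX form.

Offset 0: leading byte 0xD6 = 11010110 → 2-byte char #1 = D6 8E.
Offset 2: leading byte 0xDF = 11011111 → 2-byte char #2 = DF 90.
Offset 4: leading byte 0xF0 = 11110000 → 4-byte char #3 = F0 90 8D 87.
Offset 8: leading byte 0xE0 = 11100000 → 3-byte char #4 = E0 A6 B5.
Offset 11: leading byte 0xE9 = 11101001 → 3-byte char #5 = E9 AF BB.
Leading byte 0xE9 = 11101001 matches 1110xxxx → 3-byte sequence.
Byte 1: 0xE9 = 11101001, payload 1001 (4 bits).
Byte 2: 0xAF = 10101111 (10xxxxxx ✓), payload 101111.
Byte 3: 0xBB = 10111011 (10xxxxxx ✓), payload 111011.
Concatenate: 1001101111111011 = 0x9BFB (16 bits → U+9BFB).

U+9BFB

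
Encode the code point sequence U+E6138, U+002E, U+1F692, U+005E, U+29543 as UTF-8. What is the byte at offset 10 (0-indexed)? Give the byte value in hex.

U+E6138 → 4-byte form F3 A6 84 B8 at offsets 0–3.
U+002E → 1-byte form 2E at offsets 4–4.
U+1F692 → 4-byte form F0 9F 9A 92 at offsets 5–8.
U+005E → 1-byte form 5E at offsets 9–9.
U+29543 → 4-byte form F0 A9 95 83 at offsets 10–13.
Offset 10 falls in char 5's range; it's byte 1 of F0 A9 95 83 = 0xF0.

0xF0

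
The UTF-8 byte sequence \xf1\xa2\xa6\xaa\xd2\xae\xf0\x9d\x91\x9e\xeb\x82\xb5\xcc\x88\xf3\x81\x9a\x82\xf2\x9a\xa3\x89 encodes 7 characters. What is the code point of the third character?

Offset 0: leading byte 0xF1 = 11110001 → 4-byte char #1 = F1 A2 A6 AA.
Offset 4: leading byte 0xD2 = 11010010 → 2-byte char #2 = D2 AE.
Offset 6: leading byte 0xF0 = 11110000 → 4-byte char #3 = F0 9D 91 9E.
Leading byte 0xF0 = 11110000 matches 11110xxx → 4-byte sequence.
Byte 1: 0xF0 = 11110000, payload 000 (3 bits).
Byte 2: 0x9D = 10011101 (10xxxxxx ✓), payload 011101.
Byte 3: 0x91 = 10010001 (10xxxxxx ✓), payload 010001.
Byte 4: 0x9E = 10011110 (10xxxxxx ✓), payload 011110.
Concatenate: 000011101010001011110 = 0x1D45E (21 bits → U+1D45E).

U+1D45E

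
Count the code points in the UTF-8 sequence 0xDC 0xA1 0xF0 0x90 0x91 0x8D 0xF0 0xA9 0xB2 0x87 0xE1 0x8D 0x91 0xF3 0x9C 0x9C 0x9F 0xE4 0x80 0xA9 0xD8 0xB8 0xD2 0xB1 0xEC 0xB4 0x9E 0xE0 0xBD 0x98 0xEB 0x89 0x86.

11

Byte at offset 0: 0xDC = 11011100 → 2-byte char (#1). Advance 2.
Byte at offset 2: 0xF0 = 11110000 → 4-byte char (#2). Advance 4.
Byte at offset 6: 0xF0 = 11110000 → 4-byte char (#3). Advance 4.
Byte at offset 10: 0xE1 = 11100001 → 3-byte char (#4). Advance 3.
Byte at offset 13: 0xF3 = 11110011 → 4-byte char (#5). Advance 4.
Byte at offset 17: 0xE4 = 11100100 → 3-byte char (#6). Advance 3.
Byte at offset 20: 0xD8 = 11011000 → 2-byte char (#7). Advance 2.
Byte at offset 22: 0xD2 = 11010010 → 2-byte char (#8). Advance 2.
Byte at offset 24: 0xEC = 11101100 → 3-byte char (#9). Advance 3.
Byte at offset 27: 0xE0 = 11100000 → 3-byte char (#10). Advance 3.
Byte at offset 30: 0xEB = 11101011 → 3-byte char (#11). Advance 3.
Reached end at offset 33 after 11 code points.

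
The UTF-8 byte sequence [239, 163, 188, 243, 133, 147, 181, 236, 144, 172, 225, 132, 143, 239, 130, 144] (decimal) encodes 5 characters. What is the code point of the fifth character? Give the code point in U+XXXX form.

U+F090

Offset 0: leading byte 0xEF = 11101111 → 3-byte char #1 = EF A3 BC.
Offset 3: leading byte 0xF3 = 11110011 → 4-byte char #2 = F3 85 93 B5.
Offset 7: leading byte 0xEC = 11101100 → 3-byte char #3 = EC 90 AC.
Offset 10: leading byte 0xE1 = 11100001 → 3-byte char #4 = E1 84 8F.
Offset 13: leading byte 0xEF = 11101111 → 3-byte char #5 = EF 82 90.
Leading byte 0xEF = 11101111 matches 1110xxxx → 3-byte sequence.
Byte 1: 0xEF = 11101111, payload 1111 (4 bits).
Byte 2: 0x82 = 10000010 (10xxxxxx ✓), payload 000010.
Byte 3: 0x90 = 10010000 (10xxxxxx ✓), payload 010000.
Concatenate: 1111000010010000 = 0xF090 (16 bits → U+F090).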